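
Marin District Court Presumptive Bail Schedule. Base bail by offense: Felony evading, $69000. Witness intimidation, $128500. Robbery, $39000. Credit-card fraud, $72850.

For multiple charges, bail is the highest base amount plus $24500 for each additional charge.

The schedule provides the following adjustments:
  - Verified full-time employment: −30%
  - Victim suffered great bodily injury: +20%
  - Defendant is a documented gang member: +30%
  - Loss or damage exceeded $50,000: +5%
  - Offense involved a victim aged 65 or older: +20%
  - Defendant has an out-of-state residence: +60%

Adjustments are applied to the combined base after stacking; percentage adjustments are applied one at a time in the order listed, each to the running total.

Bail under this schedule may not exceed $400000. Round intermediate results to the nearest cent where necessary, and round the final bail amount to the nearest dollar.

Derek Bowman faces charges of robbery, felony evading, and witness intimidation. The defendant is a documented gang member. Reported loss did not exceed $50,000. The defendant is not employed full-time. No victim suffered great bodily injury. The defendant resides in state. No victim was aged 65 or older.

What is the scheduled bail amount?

$230750

Base amounts from the schedule: robbery $39000; felony evading $69000; witness intimidation $128500.
Stacking rule: highest base plus $24500 per additional charge. Highest is witness intimidation at $128500; 2 additional charges → +$49000. Combined base = $177500.
Defendant is a documented gang member (+30%): $177500 × 1.3 = $230750.
$230750 is within the $400000 maximum.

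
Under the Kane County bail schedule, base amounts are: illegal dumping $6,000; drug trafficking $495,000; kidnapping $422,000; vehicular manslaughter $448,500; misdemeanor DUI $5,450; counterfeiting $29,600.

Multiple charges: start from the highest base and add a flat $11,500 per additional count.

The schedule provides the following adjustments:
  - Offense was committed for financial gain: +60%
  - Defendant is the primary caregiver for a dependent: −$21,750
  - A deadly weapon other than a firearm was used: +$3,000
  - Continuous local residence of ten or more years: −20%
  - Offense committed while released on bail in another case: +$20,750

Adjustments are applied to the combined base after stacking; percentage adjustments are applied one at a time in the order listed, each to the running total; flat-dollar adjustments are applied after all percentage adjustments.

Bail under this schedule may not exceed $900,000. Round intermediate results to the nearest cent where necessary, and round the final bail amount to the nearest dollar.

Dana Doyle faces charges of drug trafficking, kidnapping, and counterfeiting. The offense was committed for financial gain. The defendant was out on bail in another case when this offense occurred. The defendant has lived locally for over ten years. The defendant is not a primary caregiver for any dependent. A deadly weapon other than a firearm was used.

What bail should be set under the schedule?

$686,790

Base amounts from the schedule: drug trafficking $495,000; kidnapping $422,000; counterfeiting $29,600.
Stacking rule: highest base plus $11,500 per additional charge. Highest is drug trafficking at $495,000; 2 additional charges → +$23,000. Combined base = $518,000.
Offense was committed for financial gain (+60%): $518,000 × 1.6 = $828,800.
Continuous local residence of ten or more years (−20%): $828,800 × 0.8 = $663,040.
A deadly weapon other than a firearm was used (+$3,000 flat): $663,040 + $3,000 = $666,040.
Offense committed while released on bail in another case (+$20,750 flat): $666,040 + $20,750 = $686,790.
$686,790 is within the $900,000 maximum.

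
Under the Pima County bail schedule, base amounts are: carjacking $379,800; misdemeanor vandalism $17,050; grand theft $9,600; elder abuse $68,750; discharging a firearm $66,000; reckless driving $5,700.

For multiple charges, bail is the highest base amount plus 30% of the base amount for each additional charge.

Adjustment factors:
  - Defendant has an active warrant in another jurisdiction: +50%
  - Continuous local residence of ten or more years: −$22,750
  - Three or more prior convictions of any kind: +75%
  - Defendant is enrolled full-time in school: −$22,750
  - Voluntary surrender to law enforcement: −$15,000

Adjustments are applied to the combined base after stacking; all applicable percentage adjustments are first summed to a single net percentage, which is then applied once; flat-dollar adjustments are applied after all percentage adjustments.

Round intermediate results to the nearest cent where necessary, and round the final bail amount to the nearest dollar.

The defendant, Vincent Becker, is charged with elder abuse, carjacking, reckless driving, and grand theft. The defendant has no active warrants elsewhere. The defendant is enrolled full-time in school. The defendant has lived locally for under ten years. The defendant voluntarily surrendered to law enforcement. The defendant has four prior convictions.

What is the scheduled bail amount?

Base amounts from the schedule: elder abuse $68,750; carjacking $379,800; reckless driving $5,700; grand theft $9,600.
Stacking rule: highest base plus 30% of each additional charge. Highest is carjacking at $379,800. Additional: $68,750 × 30% = $20,625; $5,700 × 30% = $1,710; $9,600 × 30% = $2,880. Combined base = $379,800 + $25,215 = $405,015.
Three or more prior convictions of any kind (+75%): $405,015 × 1.75 = $708,776.25.
Defendant is enrolled full-time in school (−$22,750 flat): $708,776.25 − $22,750 = $686,026.25.
Voluntary surrender to law enforcement (−$15,000 flat): $686,026.25 − $15,000 = $671,026.25.
Rounded to the nearest dollar: $671,026.

$671,026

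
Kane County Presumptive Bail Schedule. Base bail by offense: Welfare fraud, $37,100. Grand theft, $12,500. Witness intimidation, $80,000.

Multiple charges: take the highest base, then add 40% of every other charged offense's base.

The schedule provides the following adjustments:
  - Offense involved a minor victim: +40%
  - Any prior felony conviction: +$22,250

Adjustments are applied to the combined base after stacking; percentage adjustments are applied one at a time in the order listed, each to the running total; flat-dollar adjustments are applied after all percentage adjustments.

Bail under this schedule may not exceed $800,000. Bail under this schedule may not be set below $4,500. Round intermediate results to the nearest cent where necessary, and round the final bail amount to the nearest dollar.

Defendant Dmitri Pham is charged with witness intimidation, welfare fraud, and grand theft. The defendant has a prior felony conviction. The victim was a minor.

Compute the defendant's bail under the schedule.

Base amounts from the schedule: witness intimidation $80,000; welfare fraud $37,100; grand theft $12,500.
Stacking rule: highest base plus 40% of each additional charge. Highest is witness intimidation at $80,000. Additional: $37,100 × 40% = $14,840; $12,500 × 40% = $5,000. Combined base = $80,000 + $19,840 = $99,840.
Offense involved a minor victim (+40%): $99,840 × 1.4 = $139,776.
Any prior felony conviction (+$22,250 flat): $139,776 + $22,250 = $162,026.
$162,026 is within the $800,000 maximum.
$162,026 is at or above the $4,500 minimum.

$162,026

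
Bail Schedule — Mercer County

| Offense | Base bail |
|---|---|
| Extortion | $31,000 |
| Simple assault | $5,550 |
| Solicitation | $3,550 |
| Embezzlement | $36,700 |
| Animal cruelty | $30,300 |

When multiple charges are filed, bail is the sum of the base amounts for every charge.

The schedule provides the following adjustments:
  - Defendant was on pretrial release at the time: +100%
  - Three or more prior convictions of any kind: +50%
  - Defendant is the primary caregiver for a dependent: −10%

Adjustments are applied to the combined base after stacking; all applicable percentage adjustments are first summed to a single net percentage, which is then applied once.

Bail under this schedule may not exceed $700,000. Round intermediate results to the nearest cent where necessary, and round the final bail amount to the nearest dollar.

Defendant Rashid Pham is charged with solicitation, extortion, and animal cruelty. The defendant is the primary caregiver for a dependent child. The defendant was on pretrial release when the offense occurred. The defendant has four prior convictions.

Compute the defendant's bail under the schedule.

Base amounts from the schedule: solicitation $3,550; extortion $31,000; animal cruelty $30,300.
Stacking rule: sum of all bases. $3,550 + $31,000 + $30,300 = $64,850.
Net percentage adjustment: +100% +50% −10% = +140%. $64,850 × 2.4 = $155,640.
$155,640 is within the $700,000 maximum.

$155,640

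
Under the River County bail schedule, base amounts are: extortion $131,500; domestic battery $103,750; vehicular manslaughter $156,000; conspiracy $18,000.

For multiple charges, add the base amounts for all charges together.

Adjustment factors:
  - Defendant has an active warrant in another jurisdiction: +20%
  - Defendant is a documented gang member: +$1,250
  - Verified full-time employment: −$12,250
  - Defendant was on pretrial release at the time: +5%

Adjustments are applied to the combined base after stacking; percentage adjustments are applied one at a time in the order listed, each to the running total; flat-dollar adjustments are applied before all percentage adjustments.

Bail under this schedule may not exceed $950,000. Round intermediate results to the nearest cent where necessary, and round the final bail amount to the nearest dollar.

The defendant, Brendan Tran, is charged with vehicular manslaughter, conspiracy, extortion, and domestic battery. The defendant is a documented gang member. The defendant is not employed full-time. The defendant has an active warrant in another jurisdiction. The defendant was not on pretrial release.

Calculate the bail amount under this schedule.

$492,600

Base amounts from the schedule: vehicular manslaughter $156,000; conspiracy $18,000; extortion $131,500; domestic battery $103,750.
Stacking rule: sum of all bases. $156,000 + $18,000 + $131,500 + $103,750 = $409,250.
Defendant is a documented gang member (+$1,250 flat): $409,250 + $1,250 = $410,500.
Defendant has an active warrant in another jurisdiction (+20%): $410,500 × 1.2 = $492,600.
$492,600 is within the $950,000 maximum.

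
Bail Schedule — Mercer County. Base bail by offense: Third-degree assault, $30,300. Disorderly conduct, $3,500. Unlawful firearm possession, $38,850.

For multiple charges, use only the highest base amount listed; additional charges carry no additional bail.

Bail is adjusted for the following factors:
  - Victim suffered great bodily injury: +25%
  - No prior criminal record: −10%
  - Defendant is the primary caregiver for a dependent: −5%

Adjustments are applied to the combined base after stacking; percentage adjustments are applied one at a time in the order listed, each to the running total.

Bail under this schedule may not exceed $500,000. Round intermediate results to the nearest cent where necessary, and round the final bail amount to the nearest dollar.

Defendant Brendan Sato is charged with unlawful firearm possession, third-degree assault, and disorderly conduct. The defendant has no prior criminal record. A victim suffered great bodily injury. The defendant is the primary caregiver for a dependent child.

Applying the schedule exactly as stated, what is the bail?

$41,521

Base amounts from the schedule: unlawful firearm possession $38,850; third-degree assault $30,300; disorderly conduct $3,500.
Stacking rule: use the highest base only. Highest is unlawful firearm possession at $38,850. Combined base = $38,850.
Victim suffered great bodily injury (+25%): $38,850 × 1.25 = $48,562.50.
No prior criminal record (−10%): $48,562.50 × 0.9 = $43,706.25.
Defendant is the primary caregiver for a dependent (−5%): $43,706.25 × 0.95 = $41,520.94.
$41,520.94 is within the $500,000 maximum.
Rounded to the nearest dollar: $41,521.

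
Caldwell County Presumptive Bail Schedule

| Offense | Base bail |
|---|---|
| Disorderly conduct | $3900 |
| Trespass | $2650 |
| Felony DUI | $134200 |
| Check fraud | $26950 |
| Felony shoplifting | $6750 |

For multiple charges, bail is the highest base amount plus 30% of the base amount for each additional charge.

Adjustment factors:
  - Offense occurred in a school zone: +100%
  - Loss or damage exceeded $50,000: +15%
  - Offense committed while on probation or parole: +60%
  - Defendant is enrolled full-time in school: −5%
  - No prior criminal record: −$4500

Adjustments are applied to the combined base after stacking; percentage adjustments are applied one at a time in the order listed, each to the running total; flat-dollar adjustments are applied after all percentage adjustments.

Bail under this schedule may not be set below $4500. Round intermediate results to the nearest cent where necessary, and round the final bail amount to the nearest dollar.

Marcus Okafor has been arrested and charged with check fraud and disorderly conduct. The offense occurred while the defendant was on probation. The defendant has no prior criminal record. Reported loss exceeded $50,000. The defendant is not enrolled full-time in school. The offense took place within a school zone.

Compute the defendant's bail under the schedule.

Base amounts from the schedule: check fraud $26950; disorderly conduct $3900.
Stacking rule: highest base plus 30% of each additional charge. Highest is check fraud at $26950. Additional: $3900 × 30% = $1170. Combined base = $26950 + $1170 = $28120.
Offense occurred in a school zone (+100%): $28120 × 2 = $56240.
Loss or damage exceeded $50,000 (+15%): $56240 × 1.15 = $64676.
Offense committed while on probation or parole (+60%): $64676 × 1.6 = $103481.60.
No prior criminal record (−$4500 flat): $103481.60 − $4500 = $98981.60.
$98981.60 is at or above the $4500 minimum.
Rounded to the nearest dollar: $98982.

$98982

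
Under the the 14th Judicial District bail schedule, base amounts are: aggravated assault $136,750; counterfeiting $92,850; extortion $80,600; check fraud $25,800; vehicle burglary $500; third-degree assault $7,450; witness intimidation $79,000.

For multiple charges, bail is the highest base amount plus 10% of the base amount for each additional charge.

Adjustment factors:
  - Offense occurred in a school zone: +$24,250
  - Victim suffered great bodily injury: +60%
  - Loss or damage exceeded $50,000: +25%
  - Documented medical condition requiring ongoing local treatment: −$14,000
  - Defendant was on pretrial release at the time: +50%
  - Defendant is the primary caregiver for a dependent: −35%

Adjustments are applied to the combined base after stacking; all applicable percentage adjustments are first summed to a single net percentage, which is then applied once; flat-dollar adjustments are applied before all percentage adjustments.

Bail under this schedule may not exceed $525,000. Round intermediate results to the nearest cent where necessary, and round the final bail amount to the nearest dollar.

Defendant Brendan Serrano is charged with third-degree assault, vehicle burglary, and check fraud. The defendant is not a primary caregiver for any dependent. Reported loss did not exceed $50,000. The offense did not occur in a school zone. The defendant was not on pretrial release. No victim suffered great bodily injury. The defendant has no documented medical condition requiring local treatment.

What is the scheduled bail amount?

Base amounts from the schedule: third-degree assault $7,450; vehicle burglary $500; check fraud $25,800.
Stacking rule: highest base plus 10% of each additional charge. Highest is check fraud at $25,800. Additional: $7,450 × 10% = $745; $500 × 10% = $50. Combined base = $25,800 + $795 = $26,595.
No adjustment factors apply to this defendant.
$26,595 is within the $525,000 maximum.

$26,595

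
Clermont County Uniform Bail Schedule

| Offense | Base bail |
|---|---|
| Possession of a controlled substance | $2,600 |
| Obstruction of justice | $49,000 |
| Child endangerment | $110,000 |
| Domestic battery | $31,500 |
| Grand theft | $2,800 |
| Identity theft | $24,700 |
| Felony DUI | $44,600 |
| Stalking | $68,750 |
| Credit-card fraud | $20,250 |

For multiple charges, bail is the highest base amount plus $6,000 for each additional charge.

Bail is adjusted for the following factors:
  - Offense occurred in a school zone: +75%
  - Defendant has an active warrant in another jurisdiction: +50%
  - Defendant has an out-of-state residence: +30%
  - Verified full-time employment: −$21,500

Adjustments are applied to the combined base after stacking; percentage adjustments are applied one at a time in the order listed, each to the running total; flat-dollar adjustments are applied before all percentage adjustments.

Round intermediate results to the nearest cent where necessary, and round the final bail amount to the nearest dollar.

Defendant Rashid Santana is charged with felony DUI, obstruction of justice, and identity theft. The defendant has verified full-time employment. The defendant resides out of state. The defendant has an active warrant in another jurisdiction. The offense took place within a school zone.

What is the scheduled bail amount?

Base amounts from the schedule: felony DUI $44,600; obstruction of justice $49,000; identity theft $24,700.
Stacking rule: highest base plus $6,000 per additional charge. Highest is obstruction of justice at $49,000; 2 additional charges → +$12,000. Combined base = $61,000.
Verified full-time employment (−$21,500 flat): $61,000 − $21,500 = $39,500.
Offense occurred in a school zone (+75%): $39,500 × 1.75 = $69,125.
Defendant has an active warrant in another jurisdiction (+50%): $69,125 × 1.5 = $103,687.50.
Defendant has an out-of-state residence (+30%): $103,687.50 × 1.3 = $134,793.75.
Rounded to the nearest dollar: $134,794.

$134,794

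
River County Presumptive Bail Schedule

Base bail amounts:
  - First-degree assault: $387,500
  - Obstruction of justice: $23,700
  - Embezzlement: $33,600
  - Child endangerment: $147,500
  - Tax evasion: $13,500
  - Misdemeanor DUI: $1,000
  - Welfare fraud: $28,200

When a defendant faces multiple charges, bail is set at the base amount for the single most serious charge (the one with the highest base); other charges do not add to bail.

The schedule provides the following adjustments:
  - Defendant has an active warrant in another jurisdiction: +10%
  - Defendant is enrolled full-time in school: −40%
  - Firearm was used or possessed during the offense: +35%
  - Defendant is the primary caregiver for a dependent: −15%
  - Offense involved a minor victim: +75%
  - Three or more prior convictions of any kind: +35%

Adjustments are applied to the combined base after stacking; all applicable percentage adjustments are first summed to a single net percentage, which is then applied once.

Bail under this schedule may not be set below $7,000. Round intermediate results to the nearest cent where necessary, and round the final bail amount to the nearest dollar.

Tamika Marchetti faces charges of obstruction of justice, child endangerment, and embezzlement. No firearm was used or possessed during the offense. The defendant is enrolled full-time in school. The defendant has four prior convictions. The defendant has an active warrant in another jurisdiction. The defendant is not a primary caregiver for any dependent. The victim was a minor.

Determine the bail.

$265,500

Base amounts from the schedule: obstruction of justice $23,700; child endangerment $147,500; embezzlement $33,600.
Stacking rule: use the highest base only. Highest is child endangerment at $147,500. Combined base = $147,500.
Net percentage adjustment: +10% −40% +75% +35% = +80%. $147,500 × 1.8 = $265,500.
$265,500 is at or above the $7,000 minimum.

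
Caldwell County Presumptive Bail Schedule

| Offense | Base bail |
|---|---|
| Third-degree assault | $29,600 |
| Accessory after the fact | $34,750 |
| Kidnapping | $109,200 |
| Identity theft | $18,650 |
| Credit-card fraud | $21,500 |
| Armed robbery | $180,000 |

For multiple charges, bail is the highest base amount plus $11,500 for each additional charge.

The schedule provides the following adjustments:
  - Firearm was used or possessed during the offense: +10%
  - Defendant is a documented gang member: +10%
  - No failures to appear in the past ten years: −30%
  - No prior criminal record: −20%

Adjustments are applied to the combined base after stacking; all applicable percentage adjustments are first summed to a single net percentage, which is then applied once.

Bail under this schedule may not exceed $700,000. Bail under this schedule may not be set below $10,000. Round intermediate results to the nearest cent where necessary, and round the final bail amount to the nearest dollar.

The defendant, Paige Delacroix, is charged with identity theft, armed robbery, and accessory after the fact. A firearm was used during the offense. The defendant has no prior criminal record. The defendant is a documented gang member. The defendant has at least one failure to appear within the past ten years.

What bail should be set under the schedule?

Base amounts from the schedule: identity theft $18,650; armed robbery $180,000; accessory after the fact $34,750.
Stacking rule: highest base plus $11,500 per additional charge. Highest is armed robbery at $180,000; 2 additional charges → +$23,000. Combined base = $203,000.
Net percentage adjustment: +10% +10% −20% = +0%. $203,000 × 1 = $203,000.
$203,000 is within the $700,000 maximum.
$203,000 is at or above the $10,000 minimum.

$203,000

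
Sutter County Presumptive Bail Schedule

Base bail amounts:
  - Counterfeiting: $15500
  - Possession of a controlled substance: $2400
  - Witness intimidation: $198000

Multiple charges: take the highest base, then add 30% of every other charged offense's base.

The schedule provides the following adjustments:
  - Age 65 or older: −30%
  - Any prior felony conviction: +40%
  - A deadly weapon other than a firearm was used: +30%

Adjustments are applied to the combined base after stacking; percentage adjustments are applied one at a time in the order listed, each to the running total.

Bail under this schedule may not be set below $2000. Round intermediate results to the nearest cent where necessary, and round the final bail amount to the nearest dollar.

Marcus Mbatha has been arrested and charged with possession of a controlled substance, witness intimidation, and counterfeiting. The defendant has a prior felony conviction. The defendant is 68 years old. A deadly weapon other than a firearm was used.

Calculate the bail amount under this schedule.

Base amounts from the schedule: possession of a controlled substance $2400; witness intimidation $198000; counterfeiting $15500.
Stacking rule: highest base plus 30% of each additional charge. Highest is witness intimidation at $198000. Additional: $2400 × 30% = $720; $15500 × 30% = $4650. Combined base = $198000 + $5370 = $203370.
Age 65 or older (−30%): $203370 × 0.7 = $142359.
Any prior felony conviction (+40%): $142359 × 1.4 = $199302.60.
A deadly weapon other than a firearm was used (+30%): $199302.60 × 1.3 = $259093.38.
$259093.38 is at or above the $2000 minimum.
Rounded to the nearest dollar: $259093.

$259093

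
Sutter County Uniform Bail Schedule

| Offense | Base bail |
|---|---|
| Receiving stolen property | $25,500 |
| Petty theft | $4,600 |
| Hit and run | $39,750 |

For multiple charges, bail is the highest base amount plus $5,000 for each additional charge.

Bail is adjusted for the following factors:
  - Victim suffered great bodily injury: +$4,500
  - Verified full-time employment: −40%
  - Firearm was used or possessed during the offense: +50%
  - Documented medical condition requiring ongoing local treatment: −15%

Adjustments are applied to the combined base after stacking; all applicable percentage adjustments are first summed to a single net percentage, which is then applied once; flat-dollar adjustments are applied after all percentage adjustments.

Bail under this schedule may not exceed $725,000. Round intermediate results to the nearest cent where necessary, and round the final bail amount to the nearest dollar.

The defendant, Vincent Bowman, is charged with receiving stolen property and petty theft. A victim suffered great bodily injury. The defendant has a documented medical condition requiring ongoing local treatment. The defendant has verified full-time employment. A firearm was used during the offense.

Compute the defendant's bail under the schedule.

Base amounts from the schedule: receiving stolen property $25,500; petty theft $4,600.
Stacking rule: highest base plus $5,000 per additional charge. Highest is receiving stolen property at $25,500; 1 additional charge → +$5,000. Combined base = $30,500.
Net percentage adjustment: −40% +50% −15% = −5%. $30,500 × 0.95 = $28,975.
Victim suffered great bodily injury (+$4,500 flat): $28,975 + $4,500 = $33,475.
$33,475 is within the $725,000 maximum.

$33,475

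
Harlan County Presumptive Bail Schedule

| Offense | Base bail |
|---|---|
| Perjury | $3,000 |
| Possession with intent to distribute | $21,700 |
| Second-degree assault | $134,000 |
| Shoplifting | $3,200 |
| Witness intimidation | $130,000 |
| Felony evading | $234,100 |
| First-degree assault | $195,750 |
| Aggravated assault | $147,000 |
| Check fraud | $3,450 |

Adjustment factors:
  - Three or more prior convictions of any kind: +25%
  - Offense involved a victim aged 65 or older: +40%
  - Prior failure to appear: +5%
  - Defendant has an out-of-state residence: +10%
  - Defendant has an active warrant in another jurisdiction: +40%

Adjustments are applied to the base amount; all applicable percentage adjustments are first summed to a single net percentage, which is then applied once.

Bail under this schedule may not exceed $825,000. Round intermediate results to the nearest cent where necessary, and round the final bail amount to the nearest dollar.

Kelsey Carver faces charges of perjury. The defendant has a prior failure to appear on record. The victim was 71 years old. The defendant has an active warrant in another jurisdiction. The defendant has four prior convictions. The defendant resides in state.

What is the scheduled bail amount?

$6,300

Base amounts from the schedule: perjury $3,000.
Single charge. Combined base = $3,000.
Net percentage adjustment: +25% +40% +5% +40% = +110%. $3,000 × 2.1 = $6,300.
$6,300 is within the $825,000 maximum.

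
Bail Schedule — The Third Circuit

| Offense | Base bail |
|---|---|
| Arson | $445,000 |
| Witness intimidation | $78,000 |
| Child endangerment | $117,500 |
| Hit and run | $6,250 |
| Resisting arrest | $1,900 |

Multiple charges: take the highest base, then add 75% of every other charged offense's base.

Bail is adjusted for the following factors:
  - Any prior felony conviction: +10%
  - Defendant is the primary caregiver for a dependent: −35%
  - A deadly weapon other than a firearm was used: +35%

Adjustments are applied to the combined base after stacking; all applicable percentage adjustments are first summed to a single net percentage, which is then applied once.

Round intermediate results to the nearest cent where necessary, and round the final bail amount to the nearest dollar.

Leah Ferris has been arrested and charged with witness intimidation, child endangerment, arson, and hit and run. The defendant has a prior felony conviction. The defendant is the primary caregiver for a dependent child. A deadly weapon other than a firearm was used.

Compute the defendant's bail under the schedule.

$655,944

Base amounts from the schedule: witness intimidation $78,000; child endangerment $117,500; arson $445,000; hit and run $6,250.
Stacking rule: highest base plus 75% of each additional charge. Highest is arson at $445,000. Additional: $78,000 × 75% = $58,500; $117,500 × 75% = $88,125; $6,250 × 75% = $4,687.50. Combined base = $445,000 + $151,312.50 = $596,312.50.
Net percentage adjustment: +10% −35% +35% = +10%. $596,312.50 × 1.1 = $655,943.75.
Rounded to the nearest dollar: $655,944.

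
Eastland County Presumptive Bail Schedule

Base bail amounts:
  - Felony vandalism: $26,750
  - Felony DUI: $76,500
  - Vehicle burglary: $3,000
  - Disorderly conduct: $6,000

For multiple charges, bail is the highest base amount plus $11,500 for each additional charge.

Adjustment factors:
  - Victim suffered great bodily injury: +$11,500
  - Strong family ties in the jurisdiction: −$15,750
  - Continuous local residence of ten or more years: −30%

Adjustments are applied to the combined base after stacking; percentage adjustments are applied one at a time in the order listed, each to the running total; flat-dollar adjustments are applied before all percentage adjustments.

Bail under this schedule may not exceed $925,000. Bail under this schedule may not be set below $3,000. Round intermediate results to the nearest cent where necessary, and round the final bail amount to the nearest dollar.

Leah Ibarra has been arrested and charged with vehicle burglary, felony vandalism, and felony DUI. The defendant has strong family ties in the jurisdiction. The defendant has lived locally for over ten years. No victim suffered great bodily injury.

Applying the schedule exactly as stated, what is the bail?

$58,625

Base amounts from the schedule: vehicle burglary $3,000; felony vandalism $26,750; felony DUI $76,500.
Stacking rule: highest base plus $11,500 per additional charge. Highest is felony DUI at $76,500; 2 additional charges → +$23,000. Combined base = $99,500.
Strong family ties in the jurisdiction (−$15,750 flat): $99,500 − $15,750 = $83,750.
Continuous local residence of ten or more years (−30%): $83,750 × 0.7 = $58,625.
$58,625 is within the $925,000 maximum.
$58,625 is at or above the $3,000 minimum.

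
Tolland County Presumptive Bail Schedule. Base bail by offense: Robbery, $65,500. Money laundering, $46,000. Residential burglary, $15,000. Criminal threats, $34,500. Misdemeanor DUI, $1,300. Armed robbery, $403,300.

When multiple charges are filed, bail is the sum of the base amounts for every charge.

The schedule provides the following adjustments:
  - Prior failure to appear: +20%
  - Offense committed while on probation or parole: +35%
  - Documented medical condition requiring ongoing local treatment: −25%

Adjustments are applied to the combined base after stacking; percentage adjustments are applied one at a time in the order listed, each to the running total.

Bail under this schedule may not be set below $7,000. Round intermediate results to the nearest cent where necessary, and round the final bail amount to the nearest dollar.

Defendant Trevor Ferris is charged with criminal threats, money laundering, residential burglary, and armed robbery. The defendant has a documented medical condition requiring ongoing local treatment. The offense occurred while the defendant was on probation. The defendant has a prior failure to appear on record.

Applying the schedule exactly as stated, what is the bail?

Base amounts from the schedule: criminal threats $34,500; money laundering $46,000; residential burglary $15,000; armed robbery $403,300.
Stacking rule: sum of all bases. $34,500 + $46,000 + $15,000 + $403,300 = $498,800.
Prior failure to appear (+20%): $498,800 × 1.2 = $598,560.
Offense committed while on probation or parole (+35%): $598,560 × 1.35 = $808,056.
Documented medical condition requiring ongoing local treatment (−25%): $808,056 × 0.75 = $606,042.
$606,042 is at or above the $7,000 minimum.

$606,042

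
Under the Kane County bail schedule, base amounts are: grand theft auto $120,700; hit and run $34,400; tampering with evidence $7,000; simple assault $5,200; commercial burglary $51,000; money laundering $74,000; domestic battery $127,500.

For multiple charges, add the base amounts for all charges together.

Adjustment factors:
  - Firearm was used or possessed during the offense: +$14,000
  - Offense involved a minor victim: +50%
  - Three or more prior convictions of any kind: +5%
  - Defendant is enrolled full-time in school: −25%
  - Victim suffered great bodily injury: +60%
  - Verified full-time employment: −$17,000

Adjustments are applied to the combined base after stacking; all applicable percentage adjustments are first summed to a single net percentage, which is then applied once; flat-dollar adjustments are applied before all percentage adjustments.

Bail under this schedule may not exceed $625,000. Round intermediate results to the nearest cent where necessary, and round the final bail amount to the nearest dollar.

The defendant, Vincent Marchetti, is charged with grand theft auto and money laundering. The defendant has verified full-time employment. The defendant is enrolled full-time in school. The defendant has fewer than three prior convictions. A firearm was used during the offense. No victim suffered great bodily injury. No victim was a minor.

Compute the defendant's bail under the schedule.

Base amounts from the schedule: grand theft auto $120,700; money laundering $74,000.
Stacking rule: sum of all bases. $120,700 + $74,000 = $194,700.
Firearm was used or possessed during the offense (+$14,000 flat): $194,700 + $14,000 = $208,700.
Verified full-time employment (−$17,000 flat): $208,700 − $17,000 = $191,700.
Defendant is enrolled full-time in school (−25%): $191,700 × 0.75 = $143,775.
$143,775 is within the $625,000 maximum.

$143,775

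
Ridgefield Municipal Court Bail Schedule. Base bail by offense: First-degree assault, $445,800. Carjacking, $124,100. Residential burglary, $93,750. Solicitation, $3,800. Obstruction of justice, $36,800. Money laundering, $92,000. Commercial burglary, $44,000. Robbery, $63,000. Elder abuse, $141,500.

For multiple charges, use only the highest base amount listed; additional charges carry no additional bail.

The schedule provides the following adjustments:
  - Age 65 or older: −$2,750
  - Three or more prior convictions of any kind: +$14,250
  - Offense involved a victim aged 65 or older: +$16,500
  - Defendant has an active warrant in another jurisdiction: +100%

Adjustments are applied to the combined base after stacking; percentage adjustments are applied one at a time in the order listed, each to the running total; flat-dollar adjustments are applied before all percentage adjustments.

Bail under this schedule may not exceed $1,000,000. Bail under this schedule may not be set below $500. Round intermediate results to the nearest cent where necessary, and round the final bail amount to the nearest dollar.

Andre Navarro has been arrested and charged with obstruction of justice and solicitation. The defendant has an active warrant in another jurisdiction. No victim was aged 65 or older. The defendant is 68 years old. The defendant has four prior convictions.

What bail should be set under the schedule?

$96,600

Base amounts from the schedule: obstruction of justice $36,800; solicitation $3,800.
Stacking rule: use the highest base only. Highest is obstruction of justice at $36,800. Combined base = $36,800.
Age 65 or older (−$2,750 flat): $36,800 − $2,750 = $34,050.
Three or more prior convictions of any kind (+$14,250 flat): $34,050 + $14,250 = $48,300.
Defendant has an active warrant in another jurisdiction (+100%): $48,300 × 2 = $96,600.
$96,600 is within the $1,000,000 maximum.
$96,600 is at or above the $500 minimum.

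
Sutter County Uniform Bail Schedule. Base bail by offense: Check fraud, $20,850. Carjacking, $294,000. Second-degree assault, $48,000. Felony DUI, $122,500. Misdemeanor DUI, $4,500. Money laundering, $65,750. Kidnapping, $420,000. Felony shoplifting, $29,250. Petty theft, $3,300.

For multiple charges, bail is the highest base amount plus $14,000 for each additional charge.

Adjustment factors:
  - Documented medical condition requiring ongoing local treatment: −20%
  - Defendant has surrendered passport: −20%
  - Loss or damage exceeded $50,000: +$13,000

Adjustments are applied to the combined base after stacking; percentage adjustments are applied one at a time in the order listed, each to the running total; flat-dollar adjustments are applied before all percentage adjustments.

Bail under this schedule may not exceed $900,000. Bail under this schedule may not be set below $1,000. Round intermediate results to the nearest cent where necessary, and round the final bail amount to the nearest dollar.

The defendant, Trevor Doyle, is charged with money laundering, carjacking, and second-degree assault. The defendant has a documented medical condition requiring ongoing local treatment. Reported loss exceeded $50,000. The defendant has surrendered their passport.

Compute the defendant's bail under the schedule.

Base amounts from the schedule: money laundering $65,750; carjacking $294,000; second-degree assault $48,000.
Stacking rule: highest base plus $14,000 per additional charge. Highest is carjacking at $294,000; 2 additional charges → +$28,000. Combined base = $322,000.
Loss or damage exceeded $50,000 (+$13,000 flat): $322,000 + $13,000 = $335,000.
Documented medical condition requiring ongoing local treatment (−20%): $335,000 × 0.8 = $268,000.
Defendant has surrendered passport (−20%): $268,000 × 0.8 = $214,400.
$214,400 is within the $900,000 maximum.
$214,400 is at or above the $1,000 minimum.

$214,400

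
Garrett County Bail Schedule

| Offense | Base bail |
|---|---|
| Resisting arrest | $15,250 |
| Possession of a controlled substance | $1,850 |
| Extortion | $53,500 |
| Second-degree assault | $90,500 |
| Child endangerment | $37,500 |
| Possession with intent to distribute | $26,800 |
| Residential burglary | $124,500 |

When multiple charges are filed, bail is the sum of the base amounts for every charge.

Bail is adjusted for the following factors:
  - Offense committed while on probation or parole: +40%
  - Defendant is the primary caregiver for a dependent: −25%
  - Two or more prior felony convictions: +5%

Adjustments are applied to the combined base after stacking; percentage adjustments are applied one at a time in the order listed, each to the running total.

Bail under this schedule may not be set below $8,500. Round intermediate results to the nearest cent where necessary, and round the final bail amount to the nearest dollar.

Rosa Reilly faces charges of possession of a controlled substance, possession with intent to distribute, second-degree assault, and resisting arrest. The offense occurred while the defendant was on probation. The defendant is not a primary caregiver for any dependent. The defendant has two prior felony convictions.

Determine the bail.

$197,568

Base amounts from the schedule: possession of a controlled substance $1,850; possession with intent to distribute $26,800; second-degree assault $90,500; resisting arrest $15,250.
Stacking rule: sum of all bases. $1,850 + $26,800 + $90,500 + $15,250 = $134,400.
Offense committed while on probation or parole (+40%): $134,400 × 1.4 = $188,160.
Two or more prior felony convictions (+5%): $188,160 × 1.05 = $197,568.
$197,568 is at or above the $8,500 minimum.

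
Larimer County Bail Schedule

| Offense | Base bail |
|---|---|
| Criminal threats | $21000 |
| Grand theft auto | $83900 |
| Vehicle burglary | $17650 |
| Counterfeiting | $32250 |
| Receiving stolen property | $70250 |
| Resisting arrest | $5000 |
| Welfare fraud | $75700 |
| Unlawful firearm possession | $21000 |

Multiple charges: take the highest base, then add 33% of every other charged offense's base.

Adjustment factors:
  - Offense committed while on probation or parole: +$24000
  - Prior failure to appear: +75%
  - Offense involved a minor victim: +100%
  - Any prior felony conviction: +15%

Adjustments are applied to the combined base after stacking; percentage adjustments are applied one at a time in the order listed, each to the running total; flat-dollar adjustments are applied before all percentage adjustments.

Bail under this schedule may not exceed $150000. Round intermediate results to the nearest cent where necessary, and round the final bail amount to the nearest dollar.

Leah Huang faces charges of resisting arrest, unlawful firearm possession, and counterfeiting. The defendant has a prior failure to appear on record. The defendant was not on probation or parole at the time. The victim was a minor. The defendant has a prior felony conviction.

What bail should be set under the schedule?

Base amounts from the schedule: resisting arrest $5000; unlawful firearm possession $21000; counterfeiting $32250.
Stacking rule: highest base plus 33% of each additional charge. Highest is counterfeiting at $32250. Additional: $5000 × 33% = $1650; $21000 × 33% = $6930. Combined base = $32250 + $8580 = $40830.
Prior failure to appear (+75%): $40830 × 1.75 = $71452.50.
Offense involved a minor victim (+100%): $71452.50 × 2 = $142905.
Any prior felony conviction (+15%): $142905 × 1.15 = $164340.75.
Result $164340.75 exceeds the maximum of $150000; bail is capped at $150000.

$150000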